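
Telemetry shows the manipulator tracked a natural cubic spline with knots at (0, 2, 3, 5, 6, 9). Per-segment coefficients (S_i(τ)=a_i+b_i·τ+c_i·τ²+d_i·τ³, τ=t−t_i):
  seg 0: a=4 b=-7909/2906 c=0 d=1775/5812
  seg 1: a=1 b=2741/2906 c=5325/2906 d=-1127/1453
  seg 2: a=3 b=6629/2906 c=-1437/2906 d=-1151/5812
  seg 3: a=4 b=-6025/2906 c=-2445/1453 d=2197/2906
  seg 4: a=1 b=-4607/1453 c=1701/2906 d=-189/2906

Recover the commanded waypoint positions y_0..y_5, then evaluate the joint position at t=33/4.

y_0=4 y_1=1 y_2=3 y_3=4 y_4=1 y_5=-5
S(33/4) = -727489/185984

y_0 = S_0(0) = a_0 = 4
y_1 = S_1(0) = a_1 = 1
y_2 = S_2(0) = a_2 = 3
y_3 = S_3(0) = a_3 = 4
y_4 = S_4(0) = a_4 = 1
y_5 = S_4(3) = -5
t_q=33/4 is in segment 4 (τ=9/4); S_4(τ)=-727489/185984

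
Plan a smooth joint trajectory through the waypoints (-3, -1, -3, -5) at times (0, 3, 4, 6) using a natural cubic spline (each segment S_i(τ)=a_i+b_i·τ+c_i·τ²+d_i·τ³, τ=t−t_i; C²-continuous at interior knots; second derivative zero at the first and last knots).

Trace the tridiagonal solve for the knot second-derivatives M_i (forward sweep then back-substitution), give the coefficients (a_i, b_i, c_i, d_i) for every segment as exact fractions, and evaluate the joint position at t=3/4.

Δ: Δ0=2/3, Δ1=-2, Δ2=-1
row 1: diag=8, rhs=-16; c'=1/8, d'=-2
row 2: denom=6−1·1/8=47/8; d'=(6−1·-2)/(47/8)=64/47
back: M2=64/47
back: M1=-2−1/8·64/47=-102/47
M: M0=0, M1=-102/47, M2=64/47, M3=0
seg 0: a=-3, c=M0/2=0, d=(M1−M0)/(6·3)=-17/141, b=Δ0−h0·(2M0+M1)/6=247/141
seg 1: a=-1, c=M1/2=-51/47, d=(M2−M1)/(6·1)=83/141, b=Δ1−h1·(2M1+M2)/6=-212/141
seg 2: a=-3, c=M2/2=32/47, d=(M3−M2)/(6·2)=-16/141, b=Δ2−h2·(2M2+M3)/6=-269/141
t_q=3/4 → seg 0, τ=3/4; S=-3+247/141·τ+0·τ²+-17/141·τ³=-5225/3008

  seg 0: a=-3 b=247/141 c=0 d=-17/141
  seg 1: a=-1 b=-212/141 c=-51/47 d=83/141
  seg 2: a=-3 b=-269/141 c=32/47 d=-16/141
S(3/4) = -5225/3008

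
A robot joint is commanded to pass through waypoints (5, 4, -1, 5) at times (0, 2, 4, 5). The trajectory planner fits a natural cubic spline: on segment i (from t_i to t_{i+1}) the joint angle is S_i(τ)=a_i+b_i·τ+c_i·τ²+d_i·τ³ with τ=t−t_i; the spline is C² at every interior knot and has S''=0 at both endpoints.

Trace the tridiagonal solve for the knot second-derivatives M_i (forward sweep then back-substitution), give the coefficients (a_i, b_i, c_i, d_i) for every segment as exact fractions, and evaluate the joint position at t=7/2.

Δ: Δ0=-1/2, Δ1=-5/2, Δ2=6
row 1: diag=8, rhs=-12; c'=1/4, d'=-3/2
row 2: denom=6−2·1/4=11/2; d'=(51−2·-3/2)/(11/2)=108/11
back: M2=108/11
back: M1=-3/2−1/4·108/11=-87/22
M: M0=0, M1=-87/22, M2=108/11, M3=0
seg 0: a=5, c=M0/2=0, d=(M1−M0)/(6·2)=-29/88, b=Δ0−h0·(2M0+M1)/6=9/11
seg 1: a=4, c=M1/2=-87/44, d=(M2−M1)/(6·2)=101/88, b=Δ1−h1·(2M1+M2)/6=-69/22
seg 2: a=-1, c=M2/2=54/11, d=(M3−M2)/(6·1)=-18/11, b=Δ2−h2·(2M2+M3)/6=30/11
t_q=7/2 → seg 1, τ=3/2; S=4+-69/22·τ+-87/44·τ²+101/88·τ³=-901/704

  seg 0: a=5 b=9/11 c=0 d=-29/88
  seg 1: a=4 b=-69/22 c=-87/44 d=101/88
  seg 2: a=-1 b=30/11 c=54/11 d=-18/11
S(7/2) = -901/704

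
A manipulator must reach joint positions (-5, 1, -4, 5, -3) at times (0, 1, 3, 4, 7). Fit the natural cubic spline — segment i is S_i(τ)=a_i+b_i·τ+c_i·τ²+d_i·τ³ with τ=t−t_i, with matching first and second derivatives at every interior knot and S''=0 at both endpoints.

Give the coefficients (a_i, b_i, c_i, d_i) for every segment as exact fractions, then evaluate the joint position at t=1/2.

Δ: Δ0=6, Δ1=-5/2, Δ2=9, Δ3=-8/3
row 1: diag=6, rhs=-51; c'=1/3, d'=-17/2
row 2: denom=6−2·1/3=16/3; d'=(69−2·-17/2)/(16/3)=129/8
row 3: denom=8−1·3/16=125/16; d'=(-70−1·129/8)/(125/16)=-1378/125
back: M3=-1378/125
back: M2=129/8−3/16·-1378/125=2274/125
back: M1=-17/2−1/3·2274/125=-3641/250
M: M0=0, M1=-3641/250, M2=2274/125, M3=-1378/125, M4=0
seg 0: a=-5, c=M0/2=0, d=(M1−M0)/(6·1)=-3641/1500, b=Δ0−h0·(2M0+M1)/6=12641/1500
seg 1: a=1, c=M1/2=-3641/500, d=(M2−M1)/(6·2)=8189/3000, b=Δ1−h1·(2M1+M2)/6=859/750
seg 2: a=-4, c=M2/2=1137/125, d=(M3−M2)/(6·1)=-1826/375, b=Δ2−h2·(2M2+M3)/6=358/75
seg 3: a=5, c=M3/2=-689/125, d=(M4−M3)/(6·3)=689/1125, b=Δ3−h3·(2M3+M4)/6=3134/375
t_q=1/2 → seg 0, τ=1/2; S=-5+12641/1500·τ+0·τ²+-3641/1500·τ³=-4359/4000

  seg 0: a=-5 b=12641/1500 c=0 d=-3641/1500
  seg 1: a=1 b=859/750 c=-3641/500 d=8189/3000
  seg 2: a=-4 b=358/75 c=1137/125 d=-1826/375
  seg 3: a=5 b=3134/375 c=-689/125 d=689/1125
S(1/2) = -4359/4000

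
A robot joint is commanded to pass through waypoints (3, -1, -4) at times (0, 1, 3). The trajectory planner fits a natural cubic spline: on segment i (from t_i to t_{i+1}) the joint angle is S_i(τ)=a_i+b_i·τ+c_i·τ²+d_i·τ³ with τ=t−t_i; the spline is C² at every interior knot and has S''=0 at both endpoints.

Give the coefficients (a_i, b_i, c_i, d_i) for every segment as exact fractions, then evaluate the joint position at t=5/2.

  seg 0: a=3 b=-53/12 c=0 d=5/12
  seg 1: a=-1 b=-19/6 c=5/4 d=-5/24
S(5/2) = -233/64

Δ: Δ0=-4, Δ1=-3/2
row 1: diag=6, rhs=15; c'=1/3, d'=5/2
back: M1=5/2
M: M0=0, M1=5/2, M2=0
seg 0: a=3, c=M0/2=0, d=(M1−M0)/(6·1)=5/12, b=Δ0−h0·(2M0+M1)/6=-53/12
seg 1: a=-1, c=M1/2=5/4, d=(M2−M1)/(6·2)=-5/24, b=Δ1−h1·(2M1+M2)/6=-19/6
t_q=5/2 → seg 1, τ=3/2; S=-1+-19/6·τ+5/4·τ²+-5/24·τ³=-233/64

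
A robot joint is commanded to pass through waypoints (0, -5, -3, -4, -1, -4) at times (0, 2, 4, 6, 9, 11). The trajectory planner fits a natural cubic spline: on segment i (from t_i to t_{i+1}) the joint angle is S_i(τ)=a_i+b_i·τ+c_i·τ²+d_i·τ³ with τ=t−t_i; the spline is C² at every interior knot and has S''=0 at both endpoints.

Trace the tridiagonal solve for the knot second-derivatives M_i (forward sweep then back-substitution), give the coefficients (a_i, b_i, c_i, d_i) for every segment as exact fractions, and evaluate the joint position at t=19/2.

Δ: Δ0=-5/2, Δ1=1, Δ2=-1/2, Δ3=1, Δ4=-3/2
row 1: diag=8, rhs=21; c'=1/4, d'=21/8
row 2: denom=8−2·1/4=15/2; d'=(-9−2·21/8)/(15/2)=-19/10
row 3: denom=10−2·4/15=142/15; d'=(9−2·-19/10)/(142/15)=96/71
row 4: denom=10−3·45/142=1285/142; d'=(-15−3·96/71)/(1285/142)=-2706/1285
back: M4=-2706/1285
back: M3=96/71−45/142·-2706/1285=519/257
back: M2=-19/10−4/15·519/257=-6267/2570
back: M1=21/8−1/4·-6267/2570=8313/2570
M: M0=0, M1=8313/2570, M2=-6267/2570, M3=519/257, M4=-2706/1285, M5=0
seg 0: a=0, c=M0/2=0, d=(M1−M0)/(6·2)=2771/10280, b=Δ0−h0·(2M0+M1)/6=-4598/1285
seg 1: a=-5, c=M1/2=8313/5140, d=(M2−M1)/(6·2)=-243/514, b=Δ1−h1·(2M1+M2)/6=-883/2570
seg 2: a=-3, c=M2/2=-6267/5140, d=(M3−M2)/(6·2)=3819/10280, b=Δ2−h2·(2M2+M3)/6=1163/2570
seg 3: a=-4, c=M3/2=519/514, d=(M4−M3)/(6·3)=-589/2570, b=Δ3−h3·(2M3+M4)/6=43/1285
seg 4: a=-1, c=M4/2=-1353/1285, d=(M5−M4)/(6·2)=451/2570, b=Δ4−h4·(2M4+M5)/6=-247/2570
t_q=19/2 → seg 4, τ=1/2; S=-1+-247/2570·τ+-1353/1285·τ²+451/2570·τ³=-26509/20560

  seg 0: a=0 b=-4598/1285 c=0 d=2771/10280
  seg 1: a=-5 b=-883/2570 c=8313/5140 d=-243/514
  seg 2: a=-3 b=1163/2570 c=-6267/5140 d=3819/10280
  seg 3: a=-4 b=43/1285 c=519/514 d=-589/2570
  seg 4: a=-1 b=-247/2570 c=-1353/1285 d=451/2570
S(19/2) = -26509/20560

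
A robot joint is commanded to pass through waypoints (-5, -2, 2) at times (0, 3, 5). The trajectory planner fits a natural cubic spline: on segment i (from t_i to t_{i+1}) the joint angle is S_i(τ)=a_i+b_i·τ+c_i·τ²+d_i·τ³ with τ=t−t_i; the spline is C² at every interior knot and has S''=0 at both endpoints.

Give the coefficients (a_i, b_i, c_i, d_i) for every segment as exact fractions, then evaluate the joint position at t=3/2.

  seg 0: a=-5 b=7/10 c=0 d=1/30
  seg 1: a=-2 b=8/5 c=3/10 d=-1/20
S(3/2) = -307/80

Δ: Δ0=1, Δ1=2
row 1: diag=10, rhs=6; c'=1/5, d'=3/5
back: M1=3/5
M: M0=0, M1=3/5, M2=0
seg 0: a=-5, c=M0/2=0, d=(M1−M0)/(6·3)=1/30, b=Δ0−h0·(2M0+M1)/6=7/10
seg 1: a=-2, c=M1/2=3/10, d=(M2−M1)/(6·2)=-1/20, b=Δ1−h1·(2M1+M2)/6=8/5
t_q=3/2 → seg 0, τ=3/2; S=-5+7/10·τ+0·τ²+1/30·τ³=-307/80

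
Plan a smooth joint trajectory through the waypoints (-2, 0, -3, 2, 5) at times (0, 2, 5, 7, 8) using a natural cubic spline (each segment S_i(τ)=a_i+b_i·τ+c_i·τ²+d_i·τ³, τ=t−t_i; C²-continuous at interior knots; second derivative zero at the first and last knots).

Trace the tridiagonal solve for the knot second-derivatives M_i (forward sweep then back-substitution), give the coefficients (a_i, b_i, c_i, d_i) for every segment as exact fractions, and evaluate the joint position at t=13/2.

  seg 0: a=-2 b=425/253 c=0 d=-43/253
  seg 1: a=0 b=-91/253 c=-258/253 d=68/253
  seg 2: a=-3 b=197/253 c=354/253 d=-545/2024
  seg 3: a=2 b=1591/506 c=-219/1012 d=73/1012
S(13/2) = 6597/16192

Δ: Δ0=1, Δ1=-1, Δ2=5/2, Δ3=3
row 1: diag=10, rhs=-12; c'=3/10, d'=-6/5
row 2: denom=10−3·3/10=91/10; d'=(21−3·-6/5)/(91/10)=246/91
row 3: denom=6−2·20/91=506/91; d'=(3−2·246/91)/(506/91)=-219/506
back: M3=-219/506
back: M2=246/91−20/91·-219/506=708/253
back: M1=-6/5−3/10·708/253=-516/253
M: M0=0, M1=-516/253, M2=708/253, M3=-219/506, M4=0
seg 0: a=-2, c=M0/2=0, d=(M1−M0)/(6·2)=-43/253, b=Δ0−h0·(2M0+M1)/6=425/253
seg 1: a=0, c=M1/2=-258/253, d=(M2−M1)/(6·3)=68/253, b=Δ1−h1·(2M1+M2)/6=-91/253
seg 2: a=-3, c=M2/2=354/253, d=(M3−M2)/(6·2)=-545/2024, b=Δ2−h2·(2M2+M3)/6=197/253
seg 3: a=2, c=M3/2=-219/1012, d=(M4−M3)/(6·1)=73/1012, b=Δ3−h3·(2M3+M4)/6=1591/506
t_q=13/2 → seg 2, τ=3/2; S=-3+197/253·τ+354/253·τ²+-545/2024·τ³=6597/16192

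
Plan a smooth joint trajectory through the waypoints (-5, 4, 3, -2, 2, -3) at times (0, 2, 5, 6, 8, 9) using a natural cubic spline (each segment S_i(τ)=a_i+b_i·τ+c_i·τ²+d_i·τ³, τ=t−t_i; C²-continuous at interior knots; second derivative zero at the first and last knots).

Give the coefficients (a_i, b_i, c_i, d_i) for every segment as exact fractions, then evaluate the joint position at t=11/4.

Δ: Δ0=9/2, Δ1=-1/3, Δ2=-5, Δ3=2, Δ4=-5
row 1: diag=10, rhs=-29; c'=3/10, d'=-29/10
row 2: denom=8−3·3/10=71/10; d'=(-28−3·-29/10)/(71/10)=-193/71
row 3: denom=6−1·10/71=416/71; d'=(42−1·-193/71)/(416/71)=3175/416
row 4: denom=6−2·71/208=553/104; d'=(-42−2·3175/416)/(553/104)=-11911/1106
back: M4=-11911/1106
back: M3=3175/416−71/208·-11911/1106=12507/1106
back: M2=-193/71−10/71·12507/1106=-2384/553
back: M1=-29/10−3/10·-2384/553=-1777/1106
M: M0=0, M1=-1777/1106, M2=-2384/553, M3=12507/1106, M4=-11911/1106, M5=0
seg 0: a=-5, c=M0/2=0, d=(M1−M0)/(6·2)=-1777/13272, b=Δ0−h0·(2M0+M1)/6=8354/1659
seg 1: a=4, c=M1/2=-1777/2212, d=(M2−M1)/(6·3)=-997/6636, b=Δ1−h1·(2M1+M2)/6=11377/3318
seg 2: a=3, c=M2/2=-1192/553, d=(M3−M2)/(6·1)=17275/6636, b=Δ2−h2·(2M2+M3)/6=-36151/6636
seg 3: a=-2, c=M3/2=12507/2212, d=(M4−M3)/(6·2)=-12209/6636, b=Δ3−h3·(2M3+M4)/6=-6467/3318
seg 4: a=2, c=M4/2=-11911/2212, d=(M5−M4)/(6·1)=11911/6636, b=Δ4−h4·(2M4+M5)/6=-4679/3318
t_q=11/4 → seg 1, τ=3/4; S=4+11377/3318·τ+-1777/2212·τ²+-997/6636·τ³=857391/141568

  seg 0: a=-5 b=8354/1659 c=0 d=-1777/13272
  seg 1: a=4 b=11377/3318 c=-1777/2212 d=-997/6636
  seg 2: a=3 b=-36151/6636 c=-1192/553 d=17275/6636
  seg 3: a=-2 b=-6467/3318 c=12507/2212 d=-12209/6636
  seg 4: a=2 b=-4679/3318 c=-11911/2212 d=11911/6636
S(11/4) = 857391/141568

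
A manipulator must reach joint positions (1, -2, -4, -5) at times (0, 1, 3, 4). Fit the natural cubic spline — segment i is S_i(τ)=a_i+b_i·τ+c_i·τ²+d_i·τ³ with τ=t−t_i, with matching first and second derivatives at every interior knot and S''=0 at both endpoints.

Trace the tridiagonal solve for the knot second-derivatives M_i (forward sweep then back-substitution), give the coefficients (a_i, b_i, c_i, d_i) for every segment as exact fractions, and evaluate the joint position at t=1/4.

Δ: Δ0=-3, Δ1=-1, Δ2=-1
row 1: diag=6, rhs=12; c'=1/3, d'=2
row 2: denom=6−2·1/3=16/3; d'=(0−2·2)/(16/3)=-3/4
back: M2=-3/4
back: M1=2−1/3·-3/4=9/4
M: M0=0, M1=9/4, M2=-3/4, M3=0
seg 0: a=1, c=M0/2=0, d=(M1−M0)/(6·1)=3/8, b=Δ0−h0·(2M0+M1)/6=-27/8
seg 1: a=-2, c=M1/2=9/8, d=(M2−M1)/(6·2)=-1/4, b=Δ1−h1·(2M1+M2)/6=-9/4
seg 2: a=-4, c=M2/2=-3/8, d=(M3−M2)/(6·1)=1/8, b=Δ2−h2·(2M2+M3)/6=-3/4
t_q=1/4 → seg 0, τ=1/4; S=1+-27/8·τ+0·τ²+3/8·τ³=83/512

  seg 0: a=1 b=-27/8 c=0 d=3/8
  seg 1: a=-2 b=-9/4 c=9/8 d=-1/4
  seg 2: a=-4 b=-3/4 c=-3/8 d=1/8
S(1/4) = 83/512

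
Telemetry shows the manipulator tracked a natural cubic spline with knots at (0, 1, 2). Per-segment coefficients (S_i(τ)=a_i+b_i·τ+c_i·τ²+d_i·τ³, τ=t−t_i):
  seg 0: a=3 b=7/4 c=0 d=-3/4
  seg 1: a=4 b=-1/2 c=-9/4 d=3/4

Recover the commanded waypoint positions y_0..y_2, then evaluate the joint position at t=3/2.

y_0=3 y_1=4 y_2=2
S(3/2) = 105/32

y_0 = S_0(0) = a_0 = 3
y_1 = S_1(0) = a_1 = 4
y_2 = S_1(1) = 2
t_q=3/2 is in segment 1 (τ=1/2); S_1(τ)=105/32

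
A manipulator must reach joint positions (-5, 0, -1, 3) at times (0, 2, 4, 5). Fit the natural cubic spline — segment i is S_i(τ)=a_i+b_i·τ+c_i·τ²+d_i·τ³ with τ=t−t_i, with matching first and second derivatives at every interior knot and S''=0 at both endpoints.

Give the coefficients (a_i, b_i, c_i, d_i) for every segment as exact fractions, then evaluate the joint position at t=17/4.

Δ: Δ0=5/2, Δ1=-1/2, Δ2=4
row 1: diag=8, rhs=-18; c'=1/4, d'=-9/4
row 2: denom=6−2·1/4=11/2; d'=(27−2·-9/4)/(11/2)=63/11
back: M2=63/11
back: M1=-9/4−1/4·63/11=-81/22
M: M0=0, M1=-81/22, M2=63/11, M3=0
seg 0: a=-5, c=M0/2=0, d=(M1−M0)/(6·2)=-27/88, b=Δ0−h0·(2M0+M1)/6=41/11
seg 1: a=0, c=M1/2=-81/44, d=(M2−M1)/(6·2)=69/88, b=Δ1−h1·(2M1+M2)/6=1/22
seg 2: a=-1, c=M2/2=63/22, d=(M3−M2)/(6·1)=-21/22, b=Δ2−h2·(2M2+M3)/6=23/11
t_q=17/4 → seg 2, τ=1/4; S=-1+23/11·τ+63/22·τ²+-21/22·τ³=-441/1408

  seg 0: a=-5 b=41/11 c=0 d=-27/88
  seg 1: a=0 b=1/22 c=-81/44 d=69/88
  seg 2: a=-1 b=23/11 c=63/22 d=-21/22
S(17/4) = -441/1408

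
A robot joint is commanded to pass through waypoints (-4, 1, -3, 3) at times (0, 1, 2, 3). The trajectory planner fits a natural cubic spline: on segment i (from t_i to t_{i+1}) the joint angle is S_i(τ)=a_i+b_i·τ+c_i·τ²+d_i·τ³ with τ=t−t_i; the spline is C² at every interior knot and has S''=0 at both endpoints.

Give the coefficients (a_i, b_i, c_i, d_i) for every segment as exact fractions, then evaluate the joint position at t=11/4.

Δ: Δ0=5, Δ1=-4, Δ2=6
row 1: diag=4, rhs=-54; c'=1/4, d'=-27/2
row 2: denom=4−1·1/4=15/4; d'=(60−1·-27/2)/(15/4)=98/5
back: M2=98/5
back: M1=-27/2−1/4·98/5=-92/5
M: M0=0, M1=-92/5, M2=98/5, M3=0
seg 0: a=-4, c=M0/2=0, d=(M1−M0)/(6·1)=-46/15, b=Δ0−h0·(2M0+M1)/6=121/15
seg 1: a=1, c=M1/2=-46/5, d=(M2−M1)/(6·1)=19/3, b=Δ1−h1·(2M1+M2)/6=-17/15
seg 2: a=-3, c=M2/2=49/5, d=(M3−M2)/(6·1)=-49/15, b=Δ2−h2·(2M2+M3)/6=-8/15
t_q=11/4 → seg 2, τ=3/4; S=-3+-8/15·τ+49/5·τ²+-49/15·τ³=47/64

  seg 0: a=-4 b=121/15 c=0 d=-46/15
  seg 1: a=1 b=-17/15 c=-46/5 d=19/3
  seg 2: a=-3 b=-8/15 c=49/5 d=-49/15
S(11/4) = 47/64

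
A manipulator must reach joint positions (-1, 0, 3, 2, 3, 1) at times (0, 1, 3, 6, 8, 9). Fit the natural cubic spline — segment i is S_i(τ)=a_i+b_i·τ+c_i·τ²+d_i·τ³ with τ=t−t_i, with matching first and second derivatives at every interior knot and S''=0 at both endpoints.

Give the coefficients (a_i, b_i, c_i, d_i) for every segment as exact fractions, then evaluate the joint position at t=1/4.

Δ: Δ0=1, Δ1=3/2, Δ2=-1/3, Δ3=1/2, Δ4=-2
row 1: diag=6, rhs=3; c'=1/3, d'=1/2
row 2: denom=10−2·1/3=28/3; d'=(-11−2·1/2)/(28/3)=-9/7
row 3: denom=10−3·9/28=253/28; d'=(5−3·-9/7)/(253/28)=248/253
row 4: denom=6−2·56/253=1406/253; d'=(-15−2·248/253)/(1406/253)=-4291/1406
back: M4=-4291/1406
back: M3=248/253−56/253·-4291/1406=1164/703
back: M2=-9/7−9/28·1164/703=-1278/703
back: M1=1/2−1/3·-1278/703=1555/1406
M: M0=0, M1=1555/1406, M2=-1278/703, M3=1164/703, M4=-4291/1406, M5=0
seg 0: a=-1, c=M0/2=0, d=(M1−M0)/(6·1)=1555/8436, b=Δ0−h0·(2M0+M1)/6=6881/8436
seg 1: a=0, c=M1/2=1555/2812, d=(M2−M1)/(6·2)=-4111/16872, b=Δ1−h1·(2M1+M2)/6=5773/4218
seg 2: a=3, c=M2/2=-639/703, d=(M3−M2)/(6·3)=11/57, b=Δ2−h2·(2M2+M3)/6=1385/2109
seg 3: a=2, c=M3/2=582/703, d=(M4−M3)/(6·2)=-6619/16872, b=Δ3−h3·(2M3+M4)/6=872/2109
seg 4: a=3, c=M4/2=-4291/2812, d=(M5−M4)/(6·1)=4291/8436, b=Δ4−h4·(2M4+M5)/6=-4145/4218
t_q=1/4 → seg 0, τ=1/4; S=-1+6881/8436·τ+0·τ²+1555/8436·τ³=-142751/179968

  seg 0: a=-1 b=6881/8436 c=0 d=1555/8436
  seg 1: a=0 b=5773/4218 c=1555/2812 d=-4111/16872
  seg 2: a=3 b=1385/2109 c=-639/703 d=11/57
  seg 3: a=2 b=872/2109 c=582/703 d=-6619/16872
  seg 4: a=3 b=-4145/4218 c=-4291/2812 d=4291/8436
S(1/4) = -142751/179968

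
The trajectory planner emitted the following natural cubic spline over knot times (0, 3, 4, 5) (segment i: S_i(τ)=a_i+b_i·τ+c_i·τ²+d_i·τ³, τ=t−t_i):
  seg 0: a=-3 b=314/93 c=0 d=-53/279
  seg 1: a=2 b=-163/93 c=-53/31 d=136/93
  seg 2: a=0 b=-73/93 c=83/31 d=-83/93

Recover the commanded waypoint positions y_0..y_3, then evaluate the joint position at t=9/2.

y_0=-3 y_1=2 y_2=0 y_3=1
S(9/2) = 41/248

y_0 = S_0(0) = a_0 = -3
y_1 = S_1(0) = a_1 = 2
y_2 = S_2(0) = a_2 = 0
y_3 = S_2(1) = 1
t_q=9/2 is in segment 2 (τ=1/2); S_2(τ)=41/248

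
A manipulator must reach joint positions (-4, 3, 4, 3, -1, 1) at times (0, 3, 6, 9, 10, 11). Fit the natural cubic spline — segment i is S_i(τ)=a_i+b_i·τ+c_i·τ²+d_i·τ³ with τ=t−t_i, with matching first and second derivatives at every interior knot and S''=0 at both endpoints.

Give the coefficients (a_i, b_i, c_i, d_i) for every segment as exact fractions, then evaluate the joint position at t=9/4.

  seg 0: a=-4 b=3715/1251 c=0 d=-796/11259
  seg 1: a=3 b=1327/1251 c=-796/1251 d=1478/11259
  seg 2: a=4 b=985/1251 c=682/1251 d=-3448/11259
  seg 3: a=3 b=-5267/1251 c=-922/417 d=3029/1251
  seg 4: a=-1 b=-1712/1251 c=2107/417 d=-2107/1251
S(9/4) = 4173/2224

Δ: Δ0=7/3, Δ1=1/3, Δ2=-1/3, Δ3=-4, Δ4=2
row 1: diag=12, rhs=-12; c'=1/4, d'=-1
row 2: denom=12−3·1/4=45/4; d'=(-4−3·-1)/(45/4)=-4/45
row 3: denom=8−3·4/15=36/5; d'=(-22−3·-4/45)/(36/5)=-163/54
row 4: denom=4−1·5/36=139/36; d'=(36−1·-163/54)/(139/36)=4214/417
back: M4=4214/417
back: M3=-163/54−5/36·4214/417=-1844/417
back: M2=-4/45−4/15·-1844/417=1364/1251
back: M1=-1−1/4·1364/1251=-1592/1251
M: M0=0, M1=-1592/1251, M2=1364/1251, M3=-1844/417, M4=4214/417, M5=0
seg 0: a=-4, c=M0/2=0, d=(M1−M0)/(6·3)=-796/11259, b=Δ0−h0·(2M0+M1)/6=3715/1251
seg 1: a=3, c=M1/2=-796/1251, d=(M2−M1)/(6·3)=1478/11259, b=Δ1−h1·(2M1+M2)/6=1327/1251
seg 2: a=4, c=M2/2=682/1251, d=(M3−M2)/(6·3)=-3448/11259, b=Δ2−h2·(2M2+M3)/6=985/1251
seg 3: a=3, c=M3/2=-922/417, d=(M4−M3)/(6·1)=3029/1251, b=Δ3−h3·(2M3+M4)/6=-5267/1251
seg 4: a=-1, c=M4/2=2107/417, d=(M5−M4)/(6·1)=-2107/1251, b=Δ4−h4·(2M4+M5)/6=-1712/1251
t_q=9/4 → seg 0, τ=9/4; S=-4+3715/1251·τ+0·τ²+-796/11259·τ³=4173/2224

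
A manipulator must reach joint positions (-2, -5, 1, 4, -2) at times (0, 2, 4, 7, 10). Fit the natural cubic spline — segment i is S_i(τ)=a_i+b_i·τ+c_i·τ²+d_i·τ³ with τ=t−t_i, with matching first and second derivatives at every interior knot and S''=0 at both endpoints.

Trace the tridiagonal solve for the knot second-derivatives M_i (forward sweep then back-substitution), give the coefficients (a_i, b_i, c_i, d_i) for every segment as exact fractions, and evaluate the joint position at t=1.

  seg 0: a=-2 b=-773/280 c=0 d=353/1120
  seg 1: a=-5 b=143/140 c=1059/560 d=-101/224
  seg 2: a=1 b=127/40 c=-57/70 d=5/168
  seg 3: a=4 b=-127/140 c=-153/280 d=17/280
S(1) = -4979/1120

Δ: Δ0=-3/2, Δ1=3, Δ2=1, Δ3=-2
row 1: diag=8, rhs=27; c'=1/4, d'=27/8
row 2: denom=10−2·1/4=19/2; d'=(-12−2·27/8)/(19/2)=-75/38
row 3: denom=12−3·6/19=210/19; d'=(-18−3·-75/38)/(210/19)=-153/140
back: M3=-153/140
back: M2=-75/38−6/19·-153/140=-57/35
back: M1=27/8−1/4·-57/35=1059/280
M: M0=0, M1=1059/280, M2=-57/35, M3=-153/140, M4=0
seg 0: a=-2, c=M0/2=0, d=(M1−M0)/(6·2)=353/1120, b=Δ0−h0·(2M0+M1)/6=-773/280
seg 1: a=-5, c=M1/2=1059/560, d=(M2−M1)/(6·2)=-101/224, b=Δ1−h1·(2M1+M2)/6=143/140
seg 2: a=1, c=M2/2=-57/70, d=(M3−M2)/(6·3)=5/168, b=Δ2−h2·(2M2+M3)/6=127/40
seg 3: a=4, c=M3/2=-153/280, d=(M4−M3)/(6·3)=17/280, b=Δ3−h3·(2M3+M4)/6=-127/140
t_q=1 → seg 0, τ=1; S=-2+-773/280·τ+0·τ²+353/1120·τ³=-4979/1120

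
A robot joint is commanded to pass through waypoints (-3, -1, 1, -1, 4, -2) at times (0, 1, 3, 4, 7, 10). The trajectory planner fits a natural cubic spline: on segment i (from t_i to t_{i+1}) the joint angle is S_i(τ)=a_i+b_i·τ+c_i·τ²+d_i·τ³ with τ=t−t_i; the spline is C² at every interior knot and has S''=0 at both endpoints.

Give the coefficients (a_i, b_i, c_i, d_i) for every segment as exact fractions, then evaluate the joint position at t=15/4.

  seg 0: a=-3 b=2651/1356 c=0 d=61/1356
  seg 1: a=-1 b=1417/678 c=61/452 d=-461/1356
  seg 2: a=1 b=-983/678 c=-861/452 d=1837/1356
  seg 3: a=-1 b=-1621/1356 c=244/113 d=-4903/12204
  seg 4: a=4 b=619/678 c=-1975/1356 d=1975/12204
S(15/4) = -16991/28928

Δ: Δ0=2, Δ1=1, Δ2=-2, Δ3=5/3, Δ4=-2
row 1: diag=6, rhs=-6; c'=1/3, d'=-1
row 2: denom=6−2·1/3=16/3; d'=(-18−2·-1)/(16/3)=-3
row 3: denom=8−1·3/16=125/16; d'=(22−1·-3)/(125/16)=16/5
row 4: denom=12−3·48/125=1356/125; d'=(-22−3·16/5)/(1356/125)=-1975/678
back: M4=-1975/678
back: M3=16/5−48/125·-1975/678=488/113
back: M2=-3−3/16·488/113=-861/226
back: M1=-1−1/3·-861/226=61/226
M: M0=0, M1=61/226, M2=-861/226, M3=488/113, M4=-1975/678, M5=0
seg 0: a=-3, c=M0/2=0, d=(M1−M0)/(6·1)=61/1356, b=Δ0−h0·(2M0+M1)/6=2651/1356
seg 1: a=-1, c=M1/2=61/452, d=(M2−M1)/(6·2)=-461/1356, b=Δ1−h1·(2M1+M2)/6=1417/678
seg 2: a=1, c=M2/2=-861/452, d=(M3−M2)/(6·1)=1837/1356, b=Δ2−h2·(2M2+M3)/6=-983/678
seg 3: a=-1, c=M3/2=244/113, d=(M4−M3)/(6·3)=-4903/12204, b=Δ3−h3·(2M3+M4)/6=-1621/1356
seg 4: a=4, c=M4/2=-1975/1356, d=(M5−M4)/(6·3)=1975/12204, b=Δ4−h4·(2M4+M5)/6=619/678
t_q=15/4 → seg 2, τ=3/4; S=1+-983/678·τ+-861/452·τ²+1837/1356·τ³=-16991/28928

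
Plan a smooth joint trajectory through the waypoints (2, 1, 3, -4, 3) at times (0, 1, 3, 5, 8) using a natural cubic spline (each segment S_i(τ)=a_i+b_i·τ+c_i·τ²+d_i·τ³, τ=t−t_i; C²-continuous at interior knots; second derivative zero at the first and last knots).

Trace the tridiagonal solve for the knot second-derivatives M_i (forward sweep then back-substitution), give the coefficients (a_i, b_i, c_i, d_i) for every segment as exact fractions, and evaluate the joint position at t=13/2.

  seg 0: a=2 b=-511/312 c=0 d=199/312
  seg 1: a=1 b=43/156 c=199/104 d=-121/156
  seg 2: a=3 b=-215/156 c=-285/104 d=131/156
  seg 3: a=-4 b=-353/156 c=239/104 d=-239/936
S(13/2) = -2567/832

Δ: Δ0=-1, Δ1=1, Δ2=-7/2, Δ3=7/3
row 1: diag=6, rhs=12; c'=1/3, d'=2
row 2: denom=8−2·1/3=22/3; d'=(-27−2·2)/(22/3)=-93/22
row 3: denom=10−2·3/11=104/11; d'=(35−2·-93/22)/(104/11)=239/52
back: M3=239/52
back: M2=-93/22−3/11·239/52=-285/52
back: M1=2−1/3·-285/52=199/52
M: M0=0, M1=199/52, M2=-285/52, M3=239/52, M4=0
seg 0: a=2, c=M0/2=0, d=(M1−M0)/(6·1)=199/312, b=Δ0−h0·(2M0+M1)/6=-511/312
seg 1: a=1, c=M1/2=199/104, d=(M2−M1)/(6·2)=-121/156, b=Δ1−h1·(2M1+M2)/6=43/156
seg 2: a=3, c=M2/2=-285/104, d=(M3−M2)/(6·2)=131/156, b=Δ2−h2·(2M2+M3)/6=-215/156
seg 3: a=-4, c=M3/2=239/104, d=(M4−M3)/(6·3)=-239/936, b=Δ3−h3·(2M3+M4)/6=-353/156
t_q=13/2 → seg 3, τ=3/2; S=-4+-353/156·τ+239/104·τ²+-239/936·τ³=-2567/832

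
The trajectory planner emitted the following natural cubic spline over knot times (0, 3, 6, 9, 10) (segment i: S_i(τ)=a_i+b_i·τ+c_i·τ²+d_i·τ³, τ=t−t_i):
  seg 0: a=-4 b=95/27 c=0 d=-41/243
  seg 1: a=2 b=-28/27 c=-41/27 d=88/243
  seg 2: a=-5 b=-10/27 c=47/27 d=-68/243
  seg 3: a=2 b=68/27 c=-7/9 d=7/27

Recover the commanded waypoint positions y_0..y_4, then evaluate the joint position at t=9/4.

y_0=-4 y_1=2 y_2=-5 y_3=2 y_4=4
S(9/4) = 383/192

y_0 = S_0(0) = a_0 = -4
y_1 = S_1(0) = a_1 = 2
y_2 = S_2(0) = a_2 = -5
y_3 = S_3(0) = a_3 = 2
y_4 = S_3(1) = 4
t_q=9/4 is in segment 0 (τ=9/4); S_0(τ)=383/192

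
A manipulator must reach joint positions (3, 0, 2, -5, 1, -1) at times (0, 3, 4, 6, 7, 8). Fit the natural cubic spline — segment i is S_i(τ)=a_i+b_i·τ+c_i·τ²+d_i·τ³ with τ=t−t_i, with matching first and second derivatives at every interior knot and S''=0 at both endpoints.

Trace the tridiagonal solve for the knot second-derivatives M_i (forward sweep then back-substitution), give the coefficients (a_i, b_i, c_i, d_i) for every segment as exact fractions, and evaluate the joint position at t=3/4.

  seg 0: a=3 b=-5413/1906 c=0 d=1169/5718
  seg 1: a=0 b=2554/953 c=3507/1906 d=-4803/1906
  seg 2: a=2 b=-2287/1906 c=-5451/953 d=4355/1906
  seg 3: a=-5 b=6365/1906 c=7614/953 d=-10157/1906
  seg 4: a=1 b=3175/953 c=-15243/1906 d=5081/1906
S(3/4) = 116649/121984

Δ: Δ0=-1, Δ1=2, Δ2=-7/2, Δ3=6, Δ4=-2
row 1: diag=8, rhs=18; c'=1/8, d'=9/4
row 2: denom=6−1·1/8=47/8; d'=(-33−1·9/4)/(47/8)=-6
row 3: denom=6−2·16/47=250/47; d'=(57−2·-6)/(250/47)=3243/250
row 4: denom=4−1·47/250=953/250; d'=(-48−1·3243/250)/(953/250)=-15243/953
back: M4=-15243/953
back: M3=3243/250−47/250·-15243/953=15228/953
back: M2=-6−16/47·15228/953=-10902/953
back: M1=9/4−1/8·-10902/953=3507/953
M: M0=0, M1=3507/953, M2=-10902/953, M3=15228/953, M4=-15243/953, M5=0
seg 0: a=3, c=M0/2=0, d=(M1−M0)/(6·3)=1169/5718, b=Δ0−h0·(2M0+M1)/6=-5413/1906
seg 1: a=0, c=M1/2=3507/1906, d=(M2−M1)/(6·1)=-4803/1906, b=Δ1−h1·(2M1+M2)/6=2554/953
seg 2: a=2, c=M2/2=-5451/953, d=(M3−M2)/(6·2)=4355/1906, b=Δ2−h2·(2M2+M3)/6=-2287/1906
seg 3: a=-5, c=M3/2=7614/953, d=(M4−M3)/(6·1)=-10157/1906, b=Δ3−h3·(2M3+M4)/6=6365/1906
seg 4: a=1, c=M4/2=-15243/1906, d=(M5−M4)/(6·1)=5081/1906, b=Δ4−h4·(2M4+M5)/6=3175/953
t_q=3/4 → seg 0, τ=3/4; S=3+-5413/1906·τ+0·τ²+1169/5718·τ³=116649/121984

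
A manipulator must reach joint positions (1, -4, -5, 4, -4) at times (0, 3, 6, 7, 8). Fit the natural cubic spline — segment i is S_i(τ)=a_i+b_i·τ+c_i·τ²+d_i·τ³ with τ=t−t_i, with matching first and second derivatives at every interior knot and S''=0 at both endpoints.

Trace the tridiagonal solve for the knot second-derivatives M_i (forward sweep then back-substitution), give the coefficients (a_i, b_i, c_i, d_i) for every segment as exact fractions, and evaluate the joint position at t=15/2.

Δ: Δ0=-5/3, Δ1=-1/3, Δ2=9, Δ3=-8
row 1: diag=12, rhs=8; c'=1/4, d'=2/3
row 2: denom=8−3·1/4=29/4; d'=(56−3·2/3)/(29/4)=216/29
row 3: denom=4−1·4/29=112/29; d'=(-102−1·216/29)/(112/29)=-1587/56
back: M3=-1587/56
back: M2=216/29−4/29·-1587/56=159/14
back: M1=2/3−1/4·159/14=-365/168
M: M0=0, M1=-365/168, M2=159/14, M3=-1587/56, M4=0
seg 0: a=1, c=M0/2=0, d=(M1−M0)/(6·3)=-365/3024, b=Δ0−h0·(2M0+M1)/6=-65/112
seg 1: a=-4, c=M1/2=-365/336, d=(M2−M1)/(6·3)=2273/3024, b=Δ1−h1·(2M1+M2)/6=-215/56
seg 2: a=-5, c=M2/2=159/28, d=(M3−M2)/(6·1)=-741/112, b=Δ2−h2·(2M2+M3)/6=159/16
seg 3: a=4, c=M3/2=-1587/112, d=(M4−M3)/(6·1)=529/112, b=Δ3−h3·(2M3+M4)/6=81/56
t_q=15/2 → seg 3, τ=1/2; S=4+81/56·τ+-1587/112·τ²+529/112·τ³=1587/896

  seg 0: a=1 b=-65/112 c=0 d=-365/3024
  seg 1: a=-4 b=-215/56 c=-365/336 d=2273/3024
  seg 2: a=-5 b=159/16 c=159/28 d=-741/112
  seg 3: a=4 b=81/56 c=-1587/112 d=529/112
S(15/2) = 1587/896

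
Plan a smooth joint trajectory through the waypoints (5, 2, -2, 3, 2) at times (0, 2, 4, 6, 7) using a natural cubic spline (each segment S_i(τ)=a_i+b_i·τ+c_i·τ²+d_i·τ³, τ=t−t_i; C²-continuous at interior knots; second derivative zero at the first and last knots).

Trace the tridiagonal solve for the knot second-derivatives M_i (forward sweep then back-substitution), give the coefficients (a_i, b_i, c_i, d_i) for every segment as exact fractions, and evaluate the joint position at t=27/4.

Δ: Δ0=-3/2, Δ1=-2, Δ2=5/2, Δ3=-1
row 1: diag=8, rhs=-3; c'=1/4, d'=-3/8
row 2: denom=8−2·1/4=15/2; d'=(27−2·-3/8)/(15/2)=37/10
row 3: denom=6−2·4/15=82/15; d'=(-21−2·37/10)/(82/15)=-213/41
back: M3=-213/41
back: M2=37/10−4/15·-213/41=417/82
back: M1=-3/8−1/4·417/82=-135/82
M: M0=0, M1=-135/82, M2=417/82, M3=-213/41, M4=0
seg 0: a=5, c=M0/2=0, d=(M1−M0)/(6·2)=-45/328, b=Δ0−h0·(2M0+M1)/6=-39/41
seg 1: a=2, c=M1/2=-135/164, d=(M2−M1)/(6·2)=23/41, b=Δ1−h1·(2M1+M2)/6=-213/82
seg 2: a=-2, c=M2/2=417/164, d=(M3−M2)/(6·2)=-281/328, b=Δ2−h2·(2M2+M3)/6=69/82
seg 3: a=3, c=M3/2=-213/82, d=(M4−M3)/(6·1)=71/82, b=Δ3−h3·(2M3+M4)/6=30/41
t_q=27/4 → seg 3, τ=3/4; S=3+30/41·τ+-213/82·τ²+71/82·τ³=12873/5248

  seg 0: a=5 b=-39/41 c=0 d=-45/328
  seg 1: a=2 b=-213/82 c=-135/164 d=23/41
  seg 2: a=-2 b=69/82 c=417/164 d=-281/328
  seg 3: a=3 b=30/41 c=-213/82 d=71/82
S(27/4) = 12873/5248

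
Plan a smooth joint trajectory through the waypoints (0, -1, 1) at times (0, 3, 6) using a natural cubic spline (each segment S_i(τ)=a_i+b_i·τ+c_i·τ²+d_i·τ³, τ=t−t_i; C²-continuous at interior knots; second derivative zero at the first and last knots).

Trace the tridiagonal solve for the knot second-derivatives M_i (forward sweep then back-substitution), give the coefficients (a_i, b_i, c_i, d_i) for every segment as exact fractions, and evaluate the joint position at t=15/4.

Δ: Δ0=-1/3, Δ1=2/3
row 1: diag=12, rhs=6; c'=1/4, d'=1/2
back: M1=1/2
M: M0=0, M1=1/2, M2=0
seg 0: a=0, c=M0/2=0, d=(M1−M0)/(6·3)=1/36, b=Δ0−h0·(2M0+M1)/6=-7/12
seg 1: a=-1, c=M1/2=1/4, d=(M2−M1)/(6·3)=-1/36, b=Δ1−h1·(2M1+M2)/6=1/6
t_q=15/4 → seg 1, τ=3/4; S=-1+1/6·τ+1/4·τ²+-1/36·τ³=-191/256

  seg 0: a=0 b=-7/12 c=0 d=1/36
  seg 1: a=-1 b=1/6 c=1/4 d=-1/36
S(15/4) = -191/256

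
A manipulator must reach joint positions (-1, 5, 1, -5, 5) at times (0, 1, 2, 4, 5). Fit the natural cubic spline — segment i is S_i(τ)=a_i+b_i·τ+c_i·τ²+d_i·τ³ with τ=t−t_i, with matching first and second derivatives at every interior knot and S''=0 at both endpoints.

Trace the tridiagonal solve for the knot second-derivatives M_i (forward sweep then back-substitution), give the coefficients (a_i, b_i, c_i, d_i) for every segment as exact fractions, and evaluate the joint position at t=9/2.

Δ: Δ0=6, Δ1=-4, Δ2=-3, Δ3=10
row 1: diag=4, rhs=-60; c'=1/4, d'=-15
row 2: denom=6−1·1/4=23/4; d'=(6−1·-15)/(23/4)=84/23
row 3: denom=6−2·8/23=122/23; d'=(78−2·84/23)/(122/23)=813/61
back: M3=813/61
back: M2=84/23−8/23·813/61=-60/61
back: M1=-15−1/4·-60/61=-900/61
M: M0=0, M1=-900/61, M2=-60/61, M3=813/61, M4=0
seg 0: a=-1, c=M0/2=0, d=(M1−M0)/(6·1)=-150/61, b=Δ0−h0·(2M0+M1)/6=516/61
seg 1: a=5, c=M1/2=-450/61, d=(M2−M1)/(6·1)=140/61, b=Δ1−h1·(2M1+M2)/6=66/61
seg 2: a=1, c=M2/2=-30/61, d=(M3−M2)/(6·2)=291/244, b=Δ2−h2·(2M2+M3)/6=-414/61
seg 3: a=-5, c=M3/2=813/122, d=(M4−M3)/(6·1)=-271/122, b=Δ3−h3·(2M3+M4)/6=339/61
t_q=9/2 → seg 3, τ=1/2; S=-5+339/61·τ+813/122·τ²+-271/122·τ³=-813/976

  seg 0: a=-1 b=516/61 c=0 d=-150/61
  seg 1: a=5 b=66/61 c=-450/61 d=140/61
  seg 2: a=1 b=-414/61 c=-30/61 d=291/244
  seg 3: a=-5 b=339/61 c=813/122 d=-271/122
S(9/2) = -813/976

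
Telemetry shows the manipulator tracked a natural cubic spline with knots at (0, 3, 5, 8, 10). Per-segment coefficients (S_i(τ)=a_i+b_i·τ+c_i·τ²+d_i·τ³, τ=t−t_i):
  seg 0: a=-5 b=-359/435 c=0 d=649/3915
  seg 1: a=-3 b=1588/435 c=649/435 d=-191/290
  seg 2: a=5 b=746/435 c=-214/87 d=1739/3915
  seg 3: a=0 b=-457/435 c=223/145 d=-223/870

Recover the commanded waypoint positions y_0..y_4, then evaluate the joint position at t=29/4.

y_0=-5 y_1=-3 y_2=5 y_3=0 y_4=2
S(29/4) = 469/320

y_0 = S_0(0) = a_0 = -5
y_1 = S_1(0) = a_1 = -3
y_2 = S_2(0) = a_2 = 5
y_3 = S_3(0) = a_3 = 0
y_4 = S_3(2) = 2
t_q=29/4 is in segment 2 (τ=9/4); S_2(τ)=469/320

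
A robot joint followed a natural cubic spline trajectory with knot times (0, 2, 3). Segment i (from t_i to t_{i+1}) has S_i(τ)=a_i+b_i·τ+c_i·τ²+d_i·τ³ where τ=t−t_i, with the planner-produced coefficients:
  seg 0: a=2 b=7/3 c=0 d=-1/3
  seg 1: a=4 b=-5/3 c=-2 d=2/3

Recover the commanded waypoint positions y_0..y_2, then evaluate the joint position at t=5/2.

y_0=2 y_1=4 y_2=1
S(5/2) = 11/4

y_0 = S_0(0) = a_0 = 2
y_1 = S_1(0) = a_1 = 4
y_2 = S_1(1) = 1
t_q=5/2 is in segment 1 (τ=1/2); S_1(τ)=11/4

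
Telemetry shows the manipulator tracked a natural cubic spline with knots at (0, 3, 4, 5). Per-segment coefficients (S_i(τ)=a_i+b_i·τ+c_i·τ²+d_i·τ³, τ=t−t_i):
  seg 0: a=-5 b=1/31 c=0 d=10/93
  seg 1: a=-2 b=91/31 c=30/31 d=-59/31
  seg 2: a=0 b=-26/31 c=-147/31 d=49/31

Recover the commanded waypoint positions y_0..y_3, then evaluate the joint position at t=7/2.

y_0=-5 y_1=-2 y_2=0 y_3=-4
S(7/2) = -131/248

y_0 = S_0(0) = a_0 = -5
y_1 = S_1(0) = a_1 = -2
y_2 = S_2(0) = a_2 = 0
y_3 = S_2(1) = -4
t_q=7/2 is in segment 1 (τ=1/2); S_1(τ)=-131/248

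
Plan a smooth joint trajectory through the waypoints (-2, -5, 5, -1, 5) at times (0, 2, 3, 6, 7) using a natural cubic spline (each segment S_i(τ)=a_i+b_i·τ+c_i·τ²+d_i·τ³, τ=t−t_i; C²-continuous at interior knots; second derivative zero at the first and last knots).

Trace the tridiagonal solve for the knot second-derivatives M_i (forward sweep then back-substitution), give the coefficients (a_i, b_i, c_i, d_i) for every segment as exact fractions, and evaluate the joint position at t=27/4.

Δ: Δ0=-3/2, Δ1=10, Δ2=-2, Δ3=6
row 1: diag=6, rhs=69; c'=1/6, d'=23/2
row 2: denom=8−1·1/6=47/6; d'=(-72−1·23/2)/(47/6)=-501/47
row 3: denom=8−3·18/47=322/47; d'=(48−3·-501/47)/(322/47)=537/46
back: M3=537/46
back: M2=-501/47−18/47·537/46=-348/23
back: M1=23/2−1/6·-348/23=645/46
M: M0=0, M1=645/46, M2=-348/23, M3=537/46, M4=0
seg 0: a=-2, c=M0/2=0, d=(M1−M0)/(6·2)=215/184, b=Δ0−h0·(2M0+M1)/6=-142/23
seg 1: a=-5, c=M1/2=645/92, d=(M2−M1)/(6·1)=-447/92, b=Δ1−h1·(2M1+M2)/6=361/46
seg 2: a=5, c=M2/2=-174/23, d=(M3−M2)/(6·3)=137/92, b=Δ2−h2·(2M2+M3)/6=671/92
seg 3: a=-1, c=M3/2=537/92, d=(M4−M3)/(6·1)=-179/92, b=Δ3−h3·(2M3+M4)/6=97/46
t_q=27/4 → seg 3, τ=3/4; S=-1+97/46·τ+537/92·τ²+-179/92·τ³=17923/5888

  seg 0: a=-2 b=-142/23 c=0 d=215/184
  seg 1: a=-5 b=361/46 c=645/92 d=-447/92
  seg 2: a=5 b=671/92 c=-174/23 d=137/92
  seg 3: a=-1 b=97/46 c=537/92 d=-179/92
S(27/4) = 17923/5888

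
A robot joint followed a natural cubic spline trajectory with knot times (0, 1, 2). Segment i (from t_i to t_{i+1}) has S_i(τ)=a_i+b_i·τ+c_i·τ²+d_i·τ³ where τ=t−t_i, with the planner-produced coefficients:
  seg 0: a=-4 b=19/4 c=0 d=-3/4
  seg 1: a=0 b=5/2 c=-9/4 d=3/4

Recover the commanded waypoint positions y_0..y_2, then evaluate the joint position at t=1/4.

y_0=-4 y_1=0 y_2=1
S(1/4) = -723/256

y_0 = S_0(0) = a_0 = -4
y_1 = S_1(0) = a_1 = 0
y_2 = S_1(1) = 1
t_q=1/4 is in segment 0 (τ=1/4); S_0(τ)=-723/256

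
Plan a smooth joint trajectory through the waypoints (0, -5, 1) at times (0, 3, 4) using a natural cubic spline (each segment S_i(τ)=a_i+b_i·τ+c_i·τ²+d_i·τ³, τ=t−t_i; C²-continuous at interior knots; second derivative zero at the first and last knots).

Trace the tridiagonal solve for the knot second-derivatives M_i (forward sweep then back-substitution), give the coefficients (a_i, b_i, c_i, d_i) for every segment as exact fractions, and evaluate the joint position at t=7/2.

Δ: Δ0=-5/3, Δ1=6
row 1: diag=8, rhs=46; c'=1/8, d'=23/4
back: M1=23/4
M: M0=0, M1=23/4, M2=0
seg 0: a=0, c=M0/2=0, d=(M1−M0)/(6·3)=23/72, b=Δ0−h0·(2M0+M1)/6=-109/24
seg 1: a=-5, c=M1/2=23/8, d=(M2−M1)/(6·1)=-23/24, b=Δ1−h1·(2M1+M2)/6=49/12
t_q=7/2 → seg 1, τ=1/2; S=-5+49/12·τ+23/8·τ²+-23/24·τ³=-151/64

  seg 0: a=0 b=-109/24 c=0 d=23/72
  seg 1: a=-5 b=49/12 c=23/8 d=-23/24
S(7/2) = -151/64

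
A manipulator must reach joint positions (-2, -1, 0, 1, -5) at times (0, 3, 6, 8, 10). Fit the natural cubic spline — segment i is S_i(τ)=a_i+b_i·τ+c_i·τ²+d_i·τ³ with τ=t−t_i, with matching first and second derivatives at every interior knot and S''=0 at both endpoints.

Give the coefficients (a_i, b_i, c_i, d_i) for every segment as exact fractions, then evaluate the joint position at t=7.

  seg 0: a=-2 b=71/168 c=0 d=-5/504
  seg 1: a=-1 b=13/84 c=-5/56 d=25/504
  seg 2: a=0 b=23/24 c=5/14 d=-197/672
  seg 3: a=1 b=-95/84 c=-157/112 d=157/672
S(7) = 229/224

Δ: Δ0=1/3, Δ1=1/3, Δ2=1/2, Δ3=-3
row 1: diag=12, rhs=0; c'=1/4, d'=0
row 2: denom=10−3·1/4=37/4; d'=(1−3·0)/(37/4)=4/37
row 3: denom=8−2·8/37=280/37; d'=(-21−2·4/37)/(280/37)=-157/56
back: M3=-157/56
back: M2=4/37−8/37·-157/56=5/7
back: M1=0−1/4·5/7=-5/28
M: M0=0, M1=-5/28, M2=5/7, M3=-157/56, M4=0
seg 0: a=-2, c=M0/2=0, d=(M1−M0)/(6·3)=-5/504, b=Δ0−h0·(2M0+M1)/6=71/168
seg 1: a=-1, c=M1/2=-5/56, d=(M2−M1)/(6·3)=25/504, b=Δ1−h1·(2M1+M2)/6=13/84
seg 2: a=0, c=M2/2=5/14, d=(M3−M2)/(6·2)=-197/672, b=Δ2−h2·(2M2+M3)/6=23/24
seg 3: a=1, c=M3/2=-157/112, d=(M4−M3)/(6·2)=157/672, b=Δ3−h3·(2M3+M4)/6=-95/84
t_q=7 → seg 2, τ=1; S=0+23/24·τ+5/14·τ²+-197/672·τ³=229/224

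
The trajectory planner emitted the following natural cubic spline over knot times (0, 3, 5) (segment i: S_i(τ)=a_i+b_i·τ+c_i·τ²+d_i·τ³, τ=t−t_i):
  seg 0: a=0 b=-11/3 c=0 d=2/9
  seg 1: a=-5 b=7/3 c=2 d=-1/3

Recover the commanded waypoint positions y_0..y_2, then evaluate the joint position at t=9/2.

y_0=0 y_1=-5 y_2=5
S(9/2) = 15/8

y_0 = S_0(0) = a_0 = 0
y_1 = S_1(0) = a_1 = -5
y_2 = S_1(2) = 5
t_q=9/2 is in segment 1 (τ=3/2); S_1(τ)=15/8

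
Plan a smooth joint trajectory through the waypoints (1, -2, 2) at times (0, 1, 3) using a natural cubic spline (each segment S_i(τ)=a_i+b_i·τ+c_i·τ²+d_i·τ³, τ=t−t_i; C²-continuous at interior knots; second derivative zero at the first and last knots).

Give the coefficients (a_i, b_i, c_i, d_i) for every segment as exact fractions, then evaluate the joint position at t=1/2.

  seg 0: a=1 b=-23/6 c=0 d=5/6
  seg 1: a=-2 b=-4/3 c=5/2 d=-5/12
S(1/2) = -13/16

Δ: Δ0=-3, Δ1=2
row 1: diag=6, rhs=30; c'=1/3, d'=5
back: M1=5
M: M0=0, M1=5, M2=0
seg 0: a=1, c=M0/2=0, d=(M1−M0)/(6·1)=5/6, b=Δ0−h0·(2M0+M1)/6=-23/6
seg 1: a=-2, c=M1/2=5/2, d=(M2−M1)/(6·2)=-5/12, b=Δ1−h1·(2M1+M2)/6=-4/3
t_q=1/2 → seg 0, τ=1/2; S=1+-23/6·τ+0·τ²+5/6·τ³=-13/16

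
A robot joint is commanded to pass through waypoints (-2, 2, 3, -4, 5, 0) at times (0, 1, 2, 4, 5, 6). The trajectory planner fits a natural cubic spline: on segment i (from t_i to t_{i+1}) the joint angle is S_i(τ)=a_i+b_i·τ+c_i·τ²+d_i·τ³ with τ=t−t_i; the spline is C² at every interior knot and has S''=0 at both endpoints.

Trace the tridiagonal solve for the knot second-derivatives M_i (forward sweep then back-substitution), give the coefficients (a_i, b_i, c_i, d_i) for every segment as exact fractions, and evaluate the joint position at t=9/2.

  seg 0: a=-2 b=3989/930 c=0 d=-269/930
  seg 1: a=2 b=1591/465 c=-269/310 d=-289/186
  seg 2: a=3 b=-2767/930 c=-857/155 d=79/30
  seg 3: a=-4 b=6053/930 c=1592/155 d=-1447/186
  seg 4: a=5 b=1726/465 c=-4051/310 d=4051/930
S(9/2) = 2107/2480

Δ: Δ0=4, Δ1=1, Δ2=-7/2, Δ3=9, Δ4=-5
row 1: diag=4, rhs=-18; c'=1/4, d'=-9/2
row 2: denom=6−1·1/4=23/4; d'=(-27−1·-9/2)/(23/4)=-90/23
row 3: denom=6−2·8/23=122/23; d'=(75−2·-90/23)/(122/23)=1905/122
row 4: denom=4−1·23/122=465/122; d'=(-84−1·1905/122)/(465/122)=-4051/155
back: M4=-4051/155
back: M3=1905/122−23/122·-4051/155=3184/155
back: M2=-90/23−8/23·3184/155=-1714/155
back: M1=-9/2−1/4·-1714/155=-269/155
M: M0=0, M1=-269/155, M2=-1714/155, M3=3184/155, M4=-4051/155, M5=0
seg 0: a=-2, c=M0/2=0, d=(M1−M0)/(6·1)=-269/930, b=Δ0−h0·(2M0+M1)/6=3989/930
seg 1: a=2, c=M1/2=-269/310, d=(M2−M1)/(6·1)=-289/186, b=Δ1−h1·(2M1+M2)/6=1591/465
seg 2: a=3, c=M2/2=-857/155, d=(M3−M2)/(6·2)=79/30, b=Δ2−h2·(2M2+M3)/6=-2767/930
seg 3: a=-4, c=M3/2=1592/155, d=(M4−M3)/(6·1)=-1447/186, b=Δ3−h3·(2M3+M4)/6=6053/930
seg 4: a=5, c=M4/2=-4051/310, d=(M5−M4)/(6·1)=4051/930, b=Δ4−h4·(2M4+M5)/6=1726/465
t_q=9/2 → seg 3, τ=1/2; S=-4+6053/930·τ+1592/155·τ²+-1447/186·τ³=2107/2480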